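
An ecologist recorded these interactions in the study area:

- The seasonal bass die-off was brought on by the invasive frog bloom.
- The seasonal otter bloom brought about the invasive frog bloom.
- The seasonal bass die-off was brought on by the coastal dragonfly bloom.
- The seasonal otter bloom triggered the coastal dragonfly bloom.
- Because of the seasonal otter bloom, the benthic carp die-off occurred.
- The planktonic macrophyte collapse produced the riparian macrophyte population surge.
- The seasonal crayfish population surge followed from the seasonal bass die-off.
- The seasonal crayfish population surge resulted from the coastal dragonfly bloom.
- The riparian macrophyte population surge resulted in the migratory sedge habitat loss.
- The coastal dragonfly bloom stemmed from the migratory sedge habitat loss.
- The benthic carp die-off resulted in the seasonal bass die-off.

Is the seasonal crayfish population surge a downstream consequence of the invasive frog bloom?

There is a causal chain: the invasive frog bloom → the seasonal bass die-off → the seasonal crayfish population surge.

Yes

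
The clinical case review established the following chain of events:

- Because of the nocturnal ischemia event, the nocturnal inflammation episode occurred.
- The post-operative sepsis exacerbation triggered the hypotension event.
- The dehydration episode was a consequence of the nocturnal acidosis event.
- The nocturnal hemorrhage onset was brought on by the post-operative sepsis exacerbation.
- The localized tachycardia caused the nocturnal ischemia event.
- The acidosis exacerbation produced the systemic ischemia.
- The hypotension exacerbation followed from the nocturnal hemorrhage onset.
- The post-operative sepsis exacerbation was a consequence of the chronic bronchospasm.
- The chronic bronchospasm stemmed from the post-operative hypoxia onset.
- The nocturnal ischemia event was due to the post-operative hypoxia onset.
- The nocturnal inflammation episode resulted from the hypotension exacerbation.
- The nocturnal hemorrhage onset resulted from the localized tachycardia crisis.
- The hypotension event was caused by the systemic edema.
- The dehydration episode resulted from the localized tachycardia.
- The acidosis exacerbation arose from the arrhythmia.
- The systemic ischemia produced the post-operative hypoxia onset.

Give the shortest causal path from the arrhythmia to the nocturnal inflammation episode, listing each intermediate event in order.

the arrhythmia → the acidosis exacerbation
the acidosis exacerbation → the systemic ischemia
the systemic ischemia → the post-operative hypoxia onset
the post-operative hypoxia onset → the nocturnal ischemia event
the nocturnal ischemia event → the nocturnal inflammation episode
Length: 5 steps.

the arrhythmia → the acidosis exacerbation → the systemic ischemia → the post-operative hypoxia onset → the nocturnal ischemia event → the nocturnal inflammation episode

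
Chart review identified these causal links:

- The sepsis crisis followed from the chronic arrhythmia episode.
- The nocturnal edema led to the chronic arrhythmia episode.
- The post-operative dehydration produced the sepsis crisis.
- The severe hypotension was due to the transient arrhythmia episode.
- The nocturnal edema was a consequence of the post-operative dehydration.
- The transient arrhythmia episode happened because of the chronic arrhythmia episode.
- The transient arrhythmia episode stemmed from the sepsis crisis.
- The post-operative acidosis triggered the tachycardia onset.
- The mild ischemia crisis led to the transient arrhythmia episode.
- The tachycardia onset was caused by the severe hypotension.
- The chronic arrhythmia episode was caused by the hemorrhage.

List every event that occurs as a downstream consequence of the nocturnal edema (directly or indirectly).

the chronic arrhythmia episode, the sepsis crisis, the severe hypotension, the tachycardia onset, the transient arrhythmia episode

Direct effects: the chronic arrhythmia episode.
2 steps out: the sepsis crisis, the transient arrhythmia episode.
3 steps out: the severe hypotension.
4 steps out: the tachycardia onset.
Not reachable from it: the hemorrhage, the post-operative dehydration, the mild ischemia crisis, the post-operative acidosis.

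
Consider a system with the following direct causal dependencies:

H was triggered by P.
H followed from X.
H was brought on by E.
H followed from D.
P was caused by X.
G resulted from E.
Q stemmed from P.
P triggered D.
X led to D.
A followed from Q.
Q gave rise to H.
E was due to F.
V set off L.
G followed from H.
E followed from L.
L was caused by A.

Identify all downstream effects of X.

A, D, E, G, H, L, P, Q

Direct effects: P, D, H.
2 steps out: Q, G.
3 steps out: A.
4 steps out: L.
5 steps out: E.
Not reachable from it: V, F.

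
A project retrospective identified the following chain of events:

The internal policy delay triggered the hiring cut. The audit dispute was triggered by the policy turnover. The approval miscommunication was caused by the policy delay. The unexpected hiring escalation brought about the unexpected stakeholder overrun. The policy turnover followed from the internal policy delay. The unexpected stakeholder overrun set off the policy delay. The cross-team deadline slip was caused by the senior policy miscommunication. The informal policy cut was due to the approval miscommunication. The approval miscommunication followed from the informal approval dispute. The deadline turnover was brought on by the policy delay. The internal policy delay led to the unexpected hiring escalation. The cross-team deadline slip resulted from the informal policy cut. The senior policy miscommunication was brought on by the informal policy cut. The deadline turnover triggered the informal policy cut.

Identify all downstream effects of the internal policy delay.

the approval miscommunication, the audit dispute, the cross-team deadline slip, the deadline turnover, the hiring cut, the informal policy cut, the policy delay, the policy turnover, the senior policy miscommunication, the unexpected hiring escalation, the unexpected stakeholder overrun

Direct effects: the policy turnover, the hiring cut, the unexpected hiring escalation.
2 steps out: the audit dispute, the unexpected stakeholder overrun.
3 steps out: the policy delay.
4 steps out: the approval miscommunication, the deadline turnover.
5 steps out: the informal policy cut.
6 steps out: the senior policy miscommunication, the cross-team deadline slip.
Not reachable from it: the informal approval dispute.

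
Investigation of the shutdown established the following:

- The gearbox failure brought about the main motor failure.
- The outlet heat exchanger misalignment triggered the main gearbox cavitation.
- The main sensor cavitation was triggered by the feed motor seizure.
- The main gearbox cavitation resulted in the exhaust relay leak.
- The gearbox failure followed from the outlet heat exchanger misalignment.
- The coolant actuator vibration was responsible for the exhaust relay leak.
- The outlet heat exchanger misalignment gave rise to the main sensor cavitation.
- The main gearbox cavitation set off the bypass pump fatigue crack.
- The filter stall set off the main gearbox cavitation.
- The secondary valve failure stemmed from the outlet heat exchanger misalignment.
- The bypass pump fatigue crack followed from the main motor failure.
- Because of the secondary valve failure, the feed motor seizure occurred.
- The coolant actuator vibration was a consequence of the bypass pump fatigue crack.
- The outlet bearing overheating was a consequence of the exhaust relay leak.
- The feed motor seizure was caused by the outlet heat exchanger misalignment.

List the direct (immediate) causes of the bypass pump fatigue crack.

Upstream contributors include the outlet heat exchanger misalignment, the gearbox failure, the filter stall, but only the main gearbox cavitation, the main motor failure feed directly into the bypass pump fatigue crack.

the main gearbox cavitation, the main motor failure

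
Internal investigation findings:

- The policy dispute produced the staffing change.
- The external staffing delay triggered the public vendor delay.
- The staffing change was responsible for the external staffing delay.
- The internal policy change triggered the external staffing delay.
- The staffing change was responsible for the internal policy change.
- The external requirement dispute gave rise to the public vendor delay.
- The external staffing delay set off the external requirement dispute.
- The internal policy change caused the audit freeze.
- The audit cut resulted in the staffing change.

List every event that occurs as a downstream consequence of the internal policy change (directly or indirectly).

Direct effects: the external staffing delay, the audit freeze.
2 steps out: the external requirement dispute, the public vendor delay.
Not reachable from it: the audit cut, the staffing change, the policy dispute.

the audit freeze, the external requirement dispute, the external staffing delay, the public vendor delay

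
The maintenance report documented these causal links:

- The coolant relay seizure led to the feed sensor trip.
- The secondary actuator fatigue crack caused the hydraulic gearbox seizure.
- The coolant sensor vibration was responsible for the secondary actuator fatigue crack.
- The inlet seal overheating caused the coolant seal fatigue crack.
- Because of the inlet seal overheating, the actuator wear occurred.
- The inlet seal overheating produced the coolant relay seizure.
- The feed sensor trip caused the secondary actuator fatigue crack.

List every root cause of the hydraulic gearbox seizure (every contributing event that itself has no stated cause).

the coolant sensor vibration, the inlet seal overheating

Tracing upstream from the hydraulic gearbox seizure: the hydraulic gearbox seizure ← the secondary actuator fatigue crack ← the feed sensor trip ← the coolant relay seizure ← the inlet seal overheating.
A separate upstream branch: the hydraulic gearbox seizure ← the secondary actuator fatigue crack ← the coolant sensor vibration.
Each of those chain origins has no stated cause.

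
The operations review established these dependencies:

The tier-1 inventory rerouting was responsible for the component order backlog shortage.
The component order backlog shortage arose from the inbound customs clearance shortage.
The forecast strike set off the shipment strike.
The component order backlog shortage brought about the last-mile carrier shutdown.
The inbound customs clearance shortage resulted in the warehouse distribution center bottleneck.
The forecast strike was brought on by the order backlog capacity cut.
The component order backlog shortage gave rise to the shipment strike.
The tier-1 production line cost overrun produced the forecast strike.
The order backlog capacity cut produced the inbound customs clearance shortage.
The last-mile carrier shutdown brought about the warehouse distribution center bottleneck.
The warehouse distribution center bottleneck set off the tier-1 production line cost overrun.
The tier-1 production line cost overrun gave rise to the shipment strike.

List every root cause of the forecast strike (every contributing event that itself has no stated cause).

Tracing upstream from the forecast strike: the forecast strike ← the order backlog capacity cut.
A separate upstream branch: the forecast strike ← the tier-1 production line cost overrun ← the warehouse distribution center bottleneck ← the last-mile carrier shutdown ← the component order backlog shortage ← the tier-1 inventory rerouting.
Each of those chain origins has no stated cause.

the order backlog capacity cut, the tier-1 inventory rerouting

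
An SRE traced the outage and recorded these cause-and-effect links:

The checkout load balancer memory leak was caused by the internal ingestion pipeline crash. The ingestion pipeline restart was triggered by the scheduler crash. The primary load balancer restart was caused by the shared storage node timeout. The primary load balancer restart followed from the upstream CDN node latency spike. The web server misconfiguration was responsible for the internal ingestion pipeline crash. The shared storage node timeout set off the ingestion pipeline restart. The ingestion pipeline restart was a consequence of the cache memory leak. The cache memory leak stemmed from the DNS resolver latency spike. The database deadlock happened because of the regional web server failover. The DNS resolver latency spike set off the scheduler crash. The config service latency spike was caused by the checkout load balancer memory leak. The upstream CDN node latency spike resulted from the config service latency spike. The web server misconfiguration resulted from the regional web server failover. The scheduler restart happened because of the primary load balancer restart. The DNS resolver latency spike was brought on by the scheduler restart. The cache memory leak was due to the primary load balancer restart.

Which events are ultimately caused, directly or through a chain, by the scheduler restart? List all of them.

Direct effects: the DNS resolver latency spike.
2 steps out: the scheduler crash, the cache memory leak.
3 steps out: the ingestion pipeline restart.
Not reachable from it: the regional web server failover, the web server misconfiguration, the database deadlock, the internal ingestion pipeline crash, the checkout load balancer memory leak, the config service latency spike, the upstream CDN node latency spike, the shared storage node timeout, the primary load balancer restart.

the DNS resolver latency spike, the cache memory leak, the ingestion pipeline restart, the scheduler crash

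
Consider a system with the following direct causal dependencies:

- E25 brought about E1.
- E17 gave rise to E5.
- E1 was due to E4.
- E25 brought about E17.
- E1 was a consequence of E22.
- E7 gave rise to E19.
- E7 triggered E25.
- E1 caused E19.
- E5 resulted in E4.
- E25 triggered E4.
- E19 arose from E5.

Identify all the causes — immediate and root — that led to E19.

E1, E17, E22, E25, E4, E5, E7

Immediate causes of E19: E7, E5, E1.
Further upstream: E25, E17, E4, E22.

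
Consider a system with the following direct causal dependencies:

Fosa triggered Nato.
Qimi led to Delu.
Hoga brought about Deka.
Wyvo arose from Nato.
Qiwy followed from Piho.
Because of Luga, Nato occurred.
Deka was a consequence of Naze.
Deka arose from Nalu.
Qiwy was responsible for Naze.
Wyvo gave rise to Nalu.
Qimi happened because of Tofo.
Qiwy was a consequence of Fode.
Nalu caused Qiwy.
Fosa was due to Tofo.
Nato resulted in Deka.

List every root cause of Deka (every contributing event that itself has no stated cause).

Fode, Hoga, Luga, Piho, Tofo

Tracing upstream from Deka: Deka ← Nato ← Fosa ← Tofo.
A separate upstream branch: Deka ← Nato ← Luga.
A separate upstream branch: Deka ← Naze ← Qiwy ← Piho.
A separate upstream branch: Deka ← Naze ← Qiwy ← Fode.
A separate upstream branch: Deka ← Hoga.
Each of those chain origins has no stated cause.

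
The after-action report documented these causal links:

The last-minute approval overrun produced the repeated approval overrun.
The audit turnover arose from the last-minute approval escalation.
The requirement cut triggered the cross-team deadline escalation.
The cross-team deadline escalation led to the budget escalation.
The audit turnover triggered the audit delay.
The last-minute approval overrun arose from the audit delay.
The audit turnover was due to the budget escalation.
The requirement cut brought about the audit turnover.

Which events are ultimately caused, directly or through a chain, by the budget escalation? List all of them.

Direct effects: the audit turnover.
2 steps out: the audit delay.
3 steps out: the last-minute approval overrun.
4 steps out: the repeated approval overrun.
Not reachable from it: the requirement cut, the cross-team deadline escalation, the last-minute approval escalation.

the audit delay, the audit turnover, the last-minute approval overrun, the repeated approval overrun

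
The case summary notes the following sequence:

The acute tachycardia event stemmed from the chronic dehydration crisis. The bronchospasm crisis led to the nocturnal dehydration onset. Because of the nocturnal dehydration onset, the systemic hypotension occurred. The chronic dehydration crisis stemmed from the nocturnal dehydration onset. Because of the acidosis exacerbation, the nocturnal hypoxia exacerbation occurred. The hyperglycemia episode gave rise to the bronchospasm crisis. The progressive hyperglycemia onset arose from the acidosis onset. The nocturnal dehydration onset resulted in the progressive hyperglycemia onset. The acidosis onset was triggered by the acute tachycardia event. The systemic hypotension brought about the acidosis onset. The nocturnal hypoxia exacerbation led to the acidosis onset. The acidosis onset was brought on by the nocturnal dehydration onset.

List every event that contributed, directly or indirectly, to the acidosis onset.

Immediate causes of the acidosis onset: the nocturnal dehydration onset, the systemic hypotension, the nocturnal hypoxia exacerbation, the acute tachycardia event.
Further upstream: the hyperglycemia episode, the bronchospasm crisis, the chronic dehydration crisis, the acidosis exacerbation.

the acidosis exacerbation, the acute tachycardia event, the bronchospasm crisis, the chronic dehydration crisis, the hyperglycemia episode, the nocturnal dehydration onset, the nocturnal hypoxia exacerbation, the systemic hypotension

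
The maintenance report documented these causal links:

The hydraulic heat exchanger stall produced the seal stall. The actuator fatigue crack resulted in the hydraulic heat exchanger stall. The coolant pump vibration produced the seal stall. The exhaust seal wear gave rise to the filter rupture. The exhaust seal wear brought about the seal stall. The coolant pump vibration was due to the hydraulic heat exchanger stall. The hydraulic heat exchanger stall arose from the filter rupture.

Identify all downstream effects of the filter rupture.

the coolant pump vibration, the hydraulic heat exchanger stall, the seal stall

Direct effects: the hydraulic heat exchanger stall.
2 steps out: the coolant pump vibration, the seal stall.
Not reachable from it: the exhaust seal wear, the actuator fatigue crack.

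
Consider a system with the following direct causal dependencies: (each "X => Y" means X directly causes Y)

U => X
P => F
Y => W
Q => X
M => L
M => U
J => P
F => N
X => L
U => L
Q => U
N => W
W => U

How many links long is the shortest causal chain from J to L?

Shortest chain: J → P → F → N → W → U → L.

6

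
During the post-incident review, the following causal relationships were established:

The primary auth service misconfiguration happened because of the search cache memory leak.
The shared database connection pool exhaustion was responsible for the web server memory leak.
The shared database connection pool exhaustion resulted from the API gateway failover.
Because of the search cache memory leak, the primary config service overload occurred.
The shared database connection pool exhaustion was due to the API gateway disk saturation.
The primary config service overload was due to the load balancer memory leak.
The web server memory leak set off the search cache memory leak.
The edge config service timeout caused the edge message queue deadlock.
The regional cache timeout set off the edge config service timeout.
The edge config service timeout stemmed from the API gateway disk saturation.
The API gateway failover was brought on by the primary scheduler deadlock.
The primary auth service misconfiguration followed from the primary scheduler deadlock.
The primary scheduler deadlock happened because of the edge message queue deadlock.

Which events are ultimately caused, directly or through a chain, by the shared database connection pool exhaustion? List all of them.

Direct effects: the web server memory leak.
2 steps out: the search cache memory leak.
3 steps out: the primary config service overload, the primary auth service misconfiguration.
Not reachable from it: the API gateway disk saturation, the regional cache timeout, the edge config service timeout, the edge message queue deadlock, the primary scheduler deadlock, the API gateway failover, the load balancer memory leak.

the primary auth service misconfiguration, the primary config service overload, the search cache memory leak, the web server memory leak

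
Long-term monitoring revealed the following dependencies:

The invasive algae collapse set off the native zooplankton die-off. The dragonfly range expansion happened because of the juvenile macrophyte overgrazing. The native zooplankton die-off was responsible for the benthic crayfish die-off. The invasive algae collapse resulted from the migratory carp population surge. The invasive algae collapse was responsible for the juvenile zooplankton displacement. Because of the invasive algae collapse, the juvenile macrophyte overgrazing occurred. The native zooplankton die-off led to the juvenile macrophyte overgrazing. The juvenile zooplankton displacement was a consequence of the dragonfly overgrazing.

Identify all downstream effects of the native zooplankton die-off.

Direct effects: the benthic crayfish die-off, the juvenile macrophyte overgrazing.
2 steps out: the dragonfly range expansion.
Not reachable from it: the migratory carp population surge, the invasive algae collapse, the juvenile zooplankton displacement, the dragonfly overgrazing.

the benthic crayfish die-off, the dragonfly range expansion, the juvenile macrophyte overgrazing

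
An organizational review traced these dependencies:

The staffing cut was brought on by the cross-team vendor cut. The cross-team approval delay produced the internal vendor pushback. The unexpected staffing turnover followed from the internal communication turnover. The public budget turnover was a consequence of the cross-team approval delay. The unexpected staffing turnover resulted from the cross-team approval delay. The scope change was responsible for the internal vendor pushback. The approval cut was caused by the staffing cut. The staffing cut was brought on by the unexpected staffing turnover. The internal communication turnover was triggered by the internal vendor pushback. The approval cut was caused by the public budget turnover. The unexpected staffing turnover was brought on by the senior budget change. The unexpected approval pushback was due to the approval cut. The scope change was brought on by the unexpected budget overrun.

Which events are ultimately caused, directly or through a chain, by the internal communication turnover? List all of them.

Direct effects: the unexpected staffing turnover.
2 steps out: the staffing cut.
3 steps out: the approval cut.
4 steps out: the unexpected approval pushback.
Not reachable from it: the unexpected budget overrun, the senior budget change, the scope change, the cross-team approval delay, the internal vendor pushback, the cross-team vendor cut, the public budget turnover.

the approval cut, the staffing cut, the unexpected approval pushback, the unexpected staffing turnover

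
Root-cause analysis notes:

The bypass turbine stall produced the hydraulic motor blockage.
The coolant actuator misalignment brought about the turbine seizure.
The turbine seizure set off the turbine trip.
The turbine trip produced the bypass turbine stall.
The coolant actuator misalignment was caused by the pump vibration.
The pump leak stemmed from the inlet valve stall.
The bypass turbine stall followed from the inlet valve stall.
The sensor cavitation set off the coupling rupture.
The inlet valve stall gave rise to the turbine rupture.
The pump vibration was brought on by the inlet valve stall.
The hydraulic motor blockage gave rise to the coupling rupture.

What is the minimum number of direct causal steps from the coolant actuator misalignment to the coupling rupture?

5

Shortest chain: the coolant actuator misalignment → the turbine seizure → the turbine trip → the bypass turbine stall → the hydraulic motor blockage → the coupling rupture.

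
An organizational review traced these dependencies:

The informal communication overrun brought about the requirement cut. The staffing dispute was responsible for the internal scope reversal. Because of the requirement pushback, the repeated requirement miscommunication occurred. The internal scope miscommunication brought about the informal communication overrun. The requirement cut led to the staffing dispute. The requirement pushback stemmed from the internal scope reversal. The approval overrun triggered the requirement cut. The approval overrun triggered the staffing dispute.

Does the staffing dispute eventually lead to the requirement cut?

The staffing dispute leads to the internal scope reversal, the requirement pushback, the repeated requirement miscommunication; the requirement cut is not among them.

No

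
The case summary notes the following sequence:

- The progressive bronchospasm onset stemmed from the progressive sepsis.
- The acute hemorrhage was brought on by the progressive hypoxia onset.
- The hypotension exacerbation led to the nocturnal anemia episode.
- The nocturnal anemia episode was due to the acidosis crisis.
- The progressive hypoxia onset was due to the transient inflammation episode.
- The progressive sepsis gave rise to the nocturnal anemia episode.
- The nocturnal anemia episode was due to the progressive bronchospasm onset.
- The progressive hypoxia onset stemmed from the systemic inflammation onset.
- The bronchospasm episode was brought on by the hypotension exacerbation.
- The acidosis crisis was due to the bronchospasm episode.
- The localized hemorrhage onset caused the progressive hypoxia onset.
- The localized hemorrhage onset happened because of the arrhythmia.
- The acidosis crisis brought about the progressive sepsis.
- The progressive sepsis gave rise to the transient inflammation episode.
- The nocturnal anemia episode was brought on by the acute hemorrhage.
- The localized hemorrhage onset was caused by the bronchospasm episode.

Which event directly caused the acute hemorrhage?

Upstream contributors include the arrhythmia, the hypotension exacerbation, the bronchospasm episode, the systemic inflammation onset, the acidosis crisis, the localized hemorrhage onset, the progressive sepsis, the transient inflammation episode, but only the progressive hypoxia onset feeds directly into the acute hemorrhage.

the progressive hypoxia onset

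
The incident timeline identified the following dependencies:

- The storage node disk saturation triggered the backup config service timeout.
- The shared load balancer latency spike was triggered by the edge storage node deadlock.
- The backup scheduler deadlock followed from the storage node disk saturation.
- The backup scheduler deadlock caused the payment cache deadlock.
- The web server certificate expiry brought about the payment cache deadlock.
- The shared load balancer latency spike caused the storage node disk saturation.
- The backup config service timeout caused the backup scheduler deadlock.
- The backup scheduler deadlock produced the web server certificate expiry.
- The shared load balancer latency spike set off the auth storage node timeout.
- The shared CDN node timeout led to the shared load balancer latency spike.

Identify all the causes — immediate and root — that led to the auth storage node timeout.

the edge storage node deadlock, the shared CDN node timeout, the shared load balancer latency spike

Immediate cause of the auth storage node timeout: the shared load balancer latency spike.
Further upstream: the shared CDN node timeout, the edge storage node deadlock.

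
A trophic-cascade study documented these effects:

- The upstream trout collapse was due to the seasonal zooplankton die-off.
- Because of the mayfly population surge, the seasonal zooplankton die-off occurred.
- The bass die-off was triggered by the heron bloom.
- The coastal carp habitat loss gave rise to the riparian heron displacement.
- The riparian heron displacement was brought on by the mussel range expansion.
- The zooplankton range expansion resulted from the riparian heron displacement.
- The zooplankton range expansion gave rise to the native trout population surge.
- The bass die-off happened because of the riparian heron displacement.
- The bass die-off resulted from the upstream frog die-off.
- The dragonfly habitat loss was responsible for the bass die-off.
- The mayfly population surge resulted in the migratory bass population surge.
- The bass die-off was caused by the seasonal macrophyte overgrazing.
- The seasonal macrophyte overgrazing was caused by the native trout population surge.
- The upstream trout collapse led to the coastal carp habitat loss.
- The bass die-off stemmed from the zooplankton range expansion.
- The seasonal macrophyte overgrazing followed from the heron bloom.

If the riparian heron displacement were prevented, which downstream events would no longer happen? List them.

the native trout population surge, the zooplankton range expansion

Downstream of the riparian heron displacement: the zooplankton range expansion, the native trout population surge, the seasonal macrophyte overgrazing, the bass die-off.
Of those, still caused via another path: the seasonal macrophyte overgrazing, the bass die-off.
The remainder have no surviving cause.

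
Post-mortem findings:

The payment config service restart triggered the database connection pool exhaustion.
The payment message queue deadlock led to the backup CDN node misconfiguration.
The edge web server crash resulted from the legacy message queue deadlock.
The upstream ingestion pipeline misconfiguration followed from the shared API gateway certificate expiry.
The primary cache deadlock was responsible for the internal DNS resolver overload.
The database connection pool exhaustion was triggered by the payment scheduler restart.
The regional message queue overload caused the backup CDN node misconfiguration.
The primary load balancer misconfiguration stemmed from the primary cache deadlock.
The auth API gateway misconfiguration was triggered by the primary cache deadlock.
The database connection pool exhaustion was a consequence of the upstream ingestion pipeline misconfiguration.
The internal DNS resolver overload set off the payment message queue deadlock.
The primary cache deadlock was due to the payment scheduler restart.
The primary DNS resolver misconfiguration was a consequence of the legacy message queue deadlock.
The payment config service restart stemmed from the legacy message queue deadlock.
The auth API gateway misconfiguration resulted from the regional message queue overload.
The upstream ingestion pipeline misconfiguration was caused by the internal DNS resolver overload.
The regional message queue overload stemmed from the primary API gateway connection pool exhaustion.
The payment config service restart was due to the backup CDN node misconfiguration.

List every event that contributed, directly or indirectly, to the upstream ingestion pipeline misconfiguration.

Immediate causes of the upstream ingestion pipeline misconfiguration: the internal DNS resolver overload, the shared API gateway certificate expiry.
Further upstream: the payment scheduler restart, the primary cache deadlock.

the internal DNS resolver overload, the payment scheduler restart, the primary cache deadlock, the shared API gateway certificate expiry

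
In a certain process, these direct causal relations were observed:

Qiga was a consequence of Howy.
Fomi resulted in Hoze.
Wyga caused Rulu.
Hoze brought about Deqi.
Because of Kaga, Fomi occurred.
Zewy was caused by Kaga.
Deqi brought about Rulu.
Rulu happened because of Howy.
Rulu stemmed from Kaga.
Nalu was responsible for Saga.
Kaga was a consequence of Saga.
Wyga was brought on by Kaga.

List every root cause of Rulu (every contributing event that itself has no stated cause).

Howy, Nalu

Tracing upstream from Rulu: Rulu ← Kaga ← Saga ← Nalu.
A separate upstream branch: Rulu ← Howy.
Each of those chain origins has no stated cause.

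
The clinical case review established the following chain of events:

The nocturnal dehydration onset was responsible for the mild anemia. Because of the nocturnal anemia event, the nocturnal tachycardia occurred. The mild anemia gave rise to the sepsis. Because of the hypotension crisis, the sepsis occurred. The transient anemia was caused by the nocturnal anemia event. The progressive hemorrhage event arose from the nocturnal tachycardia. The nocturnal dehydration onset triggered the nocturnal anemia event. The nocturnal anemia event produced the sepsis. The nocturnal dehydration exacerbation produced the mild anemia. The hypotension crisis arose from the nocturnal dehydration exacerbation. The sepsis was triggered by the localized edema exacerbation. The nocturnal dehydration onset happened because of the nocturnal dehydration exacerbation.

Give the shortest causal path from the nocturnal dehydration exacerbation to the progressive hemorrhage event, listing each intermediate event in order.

the nocturnal dehydration exacerbation → the nocturnal dehydration onset → the nocturnal anemia event → the nocturnal tachycardia → the progressive hemorrhage event

the nocturnal dehydration exacerbation → the nocturnal dehydration onset
the nocturnal dehydration onset → the nocturnal anemia event
the nocturnal anemia event → the nocturnal tachycardia
the nocturnal tachycardia → the progressive hemorrhage event
Length: 4 steps.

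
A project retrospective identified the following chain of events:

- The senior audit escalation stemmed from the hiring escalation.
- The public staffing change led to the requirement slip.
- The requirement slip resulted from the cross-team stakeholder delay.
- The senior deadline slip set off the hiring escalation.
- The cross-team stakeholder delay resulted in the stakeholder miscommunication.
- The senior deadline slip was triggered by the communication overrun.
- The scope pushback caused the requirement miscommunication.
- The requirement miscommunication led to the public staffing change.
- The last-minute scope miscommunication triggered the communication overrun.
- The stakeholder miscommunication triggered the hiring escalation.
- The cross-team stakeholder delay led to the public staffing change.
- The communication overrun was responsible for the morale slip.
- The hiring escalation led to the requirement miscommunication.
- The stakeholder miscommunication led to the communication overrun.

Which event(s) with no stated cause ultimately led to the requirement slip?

the cross-team stakeholder delay, the last-minute scope miscommunication, the scope pushback

Tracing upstream from the requirement slip: the requirement slip ← the cross-team stakeholder delay.
A separate upstream branch: the requirement slip ← the public staffing change ← the requirement miscommunication ← the hiring escalation ← the senior deadline slip ← the communication overrun ← the last-minute scope miscommunication.
A separate upstream branch: the requirement slip ← the public staffing change ← the requirement miscommunication ← the scope pushback.
Each of those chain origins has no stated cause.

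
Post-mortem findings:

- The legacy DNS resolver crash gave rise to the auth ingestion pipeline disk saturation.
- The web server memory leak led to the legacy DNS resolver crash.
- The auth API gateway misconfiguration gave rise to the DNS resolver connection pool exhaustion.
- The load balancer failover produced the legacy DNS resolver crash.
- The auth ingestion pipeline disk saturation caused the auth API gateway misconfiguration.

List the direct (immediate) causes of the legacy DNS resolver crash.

the load balancer failover, the web server memory leak

the load balancer failover, the web server memory leak → the legacy DNS resolver crash with nothing further upstream stated.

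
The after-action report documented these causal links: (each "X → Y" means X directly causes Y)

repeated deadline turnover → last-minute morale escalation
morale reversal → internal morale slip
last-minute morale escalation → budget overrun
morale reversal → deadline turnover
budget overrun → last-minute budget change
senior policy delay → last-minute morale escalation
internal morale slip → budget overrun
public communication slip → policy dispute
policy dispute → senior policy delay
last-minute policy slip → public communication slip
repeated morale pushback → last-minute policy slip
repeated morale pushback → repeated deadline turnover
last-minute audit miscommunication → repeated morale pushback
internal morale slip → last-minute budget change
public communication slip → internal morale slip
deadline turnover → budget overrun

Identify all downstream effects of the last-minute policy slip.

Direct effects: the public communication slip.
2 steps out: the internal morale slip, the policy dispute.
3 steps out: the senior policy delay, the budget overrun, the last-minute budget change.
4 steps out: the last-minute morale escalation.
Not reachable from it: the morale reversal, the last-minute audit miscommunication, the repeated morale pushback, the deadline turnover, the repeated deadline turnover.

the budget overrun, the internal morale slip, the last-minute budget change, the last-minute morale escalation, the policy dispute, the public communication slip, the senior policy delay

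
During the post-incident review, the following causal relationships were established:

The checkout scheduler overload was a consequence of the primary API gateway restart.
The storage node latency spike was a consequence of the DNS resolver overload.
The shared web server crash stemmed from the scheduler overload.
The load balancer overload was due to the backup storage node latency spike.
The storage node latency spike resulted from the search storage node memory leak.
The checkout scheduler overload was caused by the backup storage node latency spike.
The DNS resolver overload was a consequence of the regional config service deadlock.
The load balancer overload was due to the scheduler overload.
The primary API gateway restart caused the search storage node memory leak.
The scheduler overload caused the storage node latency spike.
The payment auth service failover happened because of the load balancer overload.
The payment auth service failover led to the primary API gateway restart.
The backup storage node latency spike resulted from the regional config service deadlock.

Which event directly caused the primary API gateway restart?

the payment auth service failover

Upstream contributors include the regional config service deadlock, the scheduler overload, the backup storage node latency spike, the load balancer overload, but only the payment auth service failover feeds directly into the primary API gateway restart.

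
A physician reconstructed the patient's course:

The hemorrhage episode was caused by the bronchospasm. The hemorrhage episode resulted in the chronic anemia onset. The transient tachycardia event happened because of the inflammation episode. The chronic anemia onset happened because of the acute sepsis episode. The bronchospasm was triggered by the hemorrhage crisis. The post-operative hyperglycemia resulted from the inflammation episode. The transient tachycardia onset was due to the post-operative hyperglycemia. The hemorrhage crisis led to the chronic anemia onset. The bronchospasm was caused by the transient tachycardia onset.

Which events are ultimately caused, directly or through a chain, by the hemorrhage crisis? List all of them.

Direct effects: the bronchospasm, the chronic anemia onset.
2 steps out: the hemorrhage episode.
Not reachable from it: the inflammation episode, the post-operative hyperglycemia, the transient tachycardia onset, the transient tachycardia event, the acute sepsis episode.

the bronchospasm, the chronic anemia onset, the hemorrhage episode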